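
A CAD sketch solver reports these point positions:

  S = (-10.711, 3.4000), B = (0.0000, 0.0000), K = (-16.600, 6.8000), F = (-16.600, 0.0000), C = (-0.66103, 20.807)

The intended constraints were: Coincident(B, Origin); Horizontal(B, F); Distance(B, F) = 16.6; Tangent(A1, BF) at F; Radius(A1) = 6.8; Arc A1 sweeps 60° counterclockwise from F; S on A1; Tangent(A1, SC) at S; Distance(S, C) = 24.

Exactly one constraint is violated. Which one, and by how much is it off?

Distance(S, C) = 24 — off by 3.90.

B = (0.00, 0.00) ✓; B.y = 0.00, F.y = 0.00 ✓; |BF| = 16.60 ✓; ∠(KF, FB) = 90.00° ✓; |KF| = 6.800 ✓; bearing(K→S) − bearing(K→F) = 60.00° ✓; |KS| = 6.800 ✓; ∠(KS, SC) = 90.00° ✓; |SC| = 20.10 ✗.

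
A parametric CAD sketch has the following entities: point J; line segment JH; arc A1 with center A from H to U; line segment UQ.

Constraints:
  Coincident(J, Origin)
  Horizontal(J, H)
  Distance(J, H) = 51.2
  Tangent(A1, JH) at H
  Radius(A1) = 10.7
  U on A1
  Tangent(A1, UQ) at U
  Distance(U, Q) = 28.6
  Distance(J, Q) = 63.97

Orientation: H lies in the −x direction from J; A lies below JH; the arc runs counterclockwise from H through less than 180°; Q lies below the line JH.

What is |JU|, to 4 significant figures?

62.78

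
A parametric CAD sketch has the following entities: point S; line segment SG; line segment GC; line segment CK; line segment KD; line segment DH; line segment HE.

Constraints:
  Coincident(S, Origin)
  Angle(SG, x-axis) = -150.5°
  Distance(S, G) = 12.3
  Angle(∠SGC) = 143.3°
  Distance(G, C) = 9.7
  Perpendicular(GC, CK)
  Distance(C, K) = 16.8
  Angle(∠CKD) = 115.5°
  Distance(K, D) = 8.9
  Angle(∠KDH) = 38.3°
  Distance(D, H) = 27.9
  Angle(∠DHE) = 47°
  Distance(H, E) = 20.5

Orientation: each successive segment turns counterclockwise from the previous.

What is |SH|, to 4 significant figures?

26.59

S is at the origin; SG runs at -150.5° with length 12.3, so G = (-10.71, -6.057). ∠SGC = 143.3° gives GC at -113.8° from the x-axis; with |GC| = 9.7, C = (-14.62, -14.93). GC ⟂ CK, so CK runs at -23.80°; with |CK| = 16.8, K = (0.7516, -21.71). ∠CKD = 115.5° gives KD at 40.70° from the x-axis; with |KD| = 8.9, D = (7.499, -15.91). ∠KDH = 38.3° gives DH at -177.6° from the x-axis; with |DH| = 27.9, H = (-20.38, -17.08). Then |SH| = |H − S| = 26.59.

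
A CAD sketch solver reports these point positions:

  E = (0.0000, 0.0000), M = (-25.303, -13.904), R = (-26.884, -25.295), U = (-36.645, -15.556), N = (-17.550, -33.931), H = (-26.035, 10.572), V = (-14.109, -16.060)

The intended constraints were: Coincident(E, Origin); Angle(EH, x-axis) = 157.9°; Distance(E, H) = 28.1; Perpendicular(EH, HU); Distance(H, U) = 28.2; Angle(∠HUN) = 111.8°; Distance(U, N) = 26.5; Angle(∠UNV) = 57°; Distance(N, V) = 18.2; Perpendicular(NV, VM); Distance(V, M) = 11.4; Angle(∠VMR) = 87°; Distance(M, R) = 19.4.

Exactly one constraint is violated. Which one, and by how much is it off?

Distance(M, R) = 19.4 — off by 7.90.

E = (0.00, 0.00) ✓; EH at 157.9° ✓; |EH| = 28.10 ✓; ∠(EH, HU) = 90.00° ✓; |HU| = 28.20 ✓; ∠HUN = 111.8° ✓; |UN| = 26.50 ✓; ∠UNV = 57.00° ✓; |NV| = 18.20 ✓; ∠(NV, VM) = 90.00° ✓; |VM| = 11.40 ✓; ∠VMR = 87.00° ✓; |MR| = 11.50 ✗.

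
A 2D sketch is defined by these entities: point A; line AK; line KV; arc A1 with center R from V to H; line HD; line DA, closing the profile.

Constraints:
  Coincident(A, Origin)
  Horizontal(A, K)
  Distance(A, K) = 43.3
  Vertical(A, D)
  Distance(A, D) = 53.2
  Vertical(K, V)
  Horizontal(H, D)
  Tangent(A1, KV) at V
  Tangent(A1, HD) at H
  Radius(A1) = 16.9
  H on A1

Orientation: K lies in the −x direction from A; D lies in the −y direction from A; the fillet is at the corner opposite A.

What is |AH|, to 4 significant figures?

59.39

The virtual corner opposite A is at (-43.30, -53.20). A1 meets KV tangentially, so RV is at right angles to KV and A1 meets HD tangentially, so RH is at right angles to HD, with radius 16.9, so the center R sits 16.9 in from both sides at R = (-26.40, -36.30). That places the tangent points at V = (-43.30, -36.30) on KV and H = (-26.40, -53.20) on HD. Then |AH| = |H − A| = 59.39.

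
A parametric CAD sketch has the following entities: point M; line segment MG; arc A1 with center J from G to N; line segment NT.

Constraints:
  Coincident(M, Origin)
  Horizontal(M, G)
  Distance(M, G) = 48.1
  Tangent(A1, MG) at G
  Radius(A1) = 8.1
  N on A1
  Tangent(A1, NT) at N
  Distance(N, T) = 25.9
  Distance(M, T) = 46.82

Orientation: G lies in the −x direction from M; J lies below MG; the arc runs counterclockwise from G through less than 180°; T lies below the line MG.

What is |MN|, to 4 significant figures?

55.40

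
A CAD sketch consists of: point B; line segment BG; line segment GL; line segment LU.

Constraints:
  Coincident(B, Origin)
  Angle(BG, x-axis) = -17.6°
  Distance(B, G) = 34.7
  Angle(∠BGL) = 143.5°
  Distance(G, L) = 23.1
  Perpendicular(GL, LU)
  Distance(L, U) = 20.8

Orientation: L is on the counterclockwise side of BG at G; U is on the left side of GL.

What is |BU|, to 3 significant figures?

51.0

B is at the origin; BG runs at -17.6° with length 34.7, so G = 34.7·(cos -17.6°, sin -17.6°) = (33.1, -10.5). ∠BGL = 143.5°, so GL runs at -17.6° + (180° − 143.5°) = 18.9° from the x-axis; with |GL| = 23.1, L = G + 23.1·(cos 18.9°, sin 18.9°) = (54.9, -3.01). The perpendicularity gives LU at right angles to GL; with |LU| = 20.8 on the left of GL, U = L + 20.8·(-0.324, 0.946) = (48.2, 16.7). Then |BU| = |U − B| = 51.0.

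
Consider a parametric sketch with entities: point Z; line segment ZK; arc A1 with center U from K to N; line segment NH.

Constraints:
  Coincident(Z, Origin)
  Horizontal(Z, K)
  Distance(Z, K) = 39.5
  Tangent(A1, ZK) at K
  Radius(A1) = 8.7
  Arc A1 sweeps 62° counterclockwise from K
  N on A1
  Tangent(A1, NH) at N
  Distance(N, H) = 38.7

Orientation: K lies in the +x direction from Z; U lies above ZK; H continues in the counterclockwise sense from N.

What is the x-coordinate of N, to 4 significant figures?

47.18

Z is at the origin; Z and K share the same y with |ZK| = 39.5 and K on the +x side, so K = (39.50, 0.000). Tangency of A1 to ZK means the radius UK is perpendicular to ZK, so U = K + (0, 8.7) = (39.50, 8.700). On A1, K sits at bearing -90° from U; a 62° counterclockwise sweep puts N at bearing -28°, so N = U + 8.7·(cos -28°, sin -28°) = (47.18, 4.616). So N.x = 47.18.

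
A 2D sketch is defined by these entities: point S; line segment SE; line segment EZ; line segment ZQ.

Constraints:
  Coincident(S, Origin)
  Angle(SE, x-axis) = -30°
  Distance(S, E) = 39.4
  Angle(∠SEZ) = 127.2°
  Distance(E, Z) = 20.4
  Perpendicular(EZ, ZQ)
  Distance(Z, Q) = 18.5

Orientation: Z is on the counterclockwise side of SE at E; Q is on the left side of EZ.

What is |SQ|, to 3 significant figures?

46.1

∠SEZ = 127.2°, so EZ runs at -30.0° + (180° − 127.2°) = 22.8° from the x-axis; with |EZ| = 20.4, Z = E + 20.4·(cos 22.8°, sin 22.8°) = (52.9, -11.8). EZ ⟂ ZQ; with |ZQ| = 18.5 on the left of EZ, Q = Z + 18.5·(-0.388, 0.922) = (45.8, 5.26). Then |SQ| = |Q − S| = 46.1.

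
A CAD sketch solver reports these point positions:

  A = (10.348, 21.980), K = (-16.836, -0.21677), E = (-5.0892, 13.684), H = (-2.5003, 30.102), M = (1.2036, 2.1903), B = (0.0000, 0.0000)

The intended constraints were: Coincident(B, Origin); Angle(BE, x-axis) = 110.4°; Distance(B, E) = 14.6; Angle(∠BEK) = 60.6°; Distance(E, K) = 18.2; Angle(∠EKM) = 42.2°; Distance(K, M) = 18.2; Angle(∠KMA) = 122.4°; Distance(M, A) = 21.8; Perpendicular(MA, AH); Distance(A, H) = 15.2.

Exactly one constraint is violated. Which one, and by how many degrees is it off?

Perpendicular(MA, AH) — off by 7.50°.

B = (0.00, 0.00) ✓; BE at 110.4° ✓; |BE| = 14.60 ✓; ∠BEK = 60.60° ✓; |EK| = 18.20 ✓; ∠EKM = 42.20° ✓; |KM| = 18.20 ✓; ∠KMA = 122.4° ✓; |MA| = 21.80 ✓; ∠(MA, AH) = 82.50° ✗; |AH| = 15.20 ✓.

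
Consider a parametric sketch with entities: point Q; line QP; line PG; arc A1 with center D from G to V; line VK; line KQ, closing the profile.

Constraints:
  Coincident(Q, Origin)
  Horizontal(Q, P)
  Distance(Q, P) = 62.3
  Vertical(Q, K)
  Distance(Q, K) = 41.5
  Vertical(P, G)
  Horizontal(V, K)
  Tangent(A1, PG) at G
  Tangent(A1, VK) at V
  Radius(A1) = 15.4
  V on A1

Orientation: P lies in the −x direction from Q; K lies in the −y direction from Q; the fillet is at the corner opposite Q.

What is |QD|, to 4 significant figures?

53.67

QK is vertical with |QK| = 41.5 and K on the −y side, so K = (0.000, -41.50). The virtual corner opposite Q is at (-62.30, -41.50). Since A1 is tangent to PG there, DG ⟂ PG and since A1 is tangent to VK there, DV ⟂ VK, with radius 15.4, so the center D sits 15.4 in from both sides at D = (-46.90, -26.10). Then |QD| = |D − Q| = 53.67.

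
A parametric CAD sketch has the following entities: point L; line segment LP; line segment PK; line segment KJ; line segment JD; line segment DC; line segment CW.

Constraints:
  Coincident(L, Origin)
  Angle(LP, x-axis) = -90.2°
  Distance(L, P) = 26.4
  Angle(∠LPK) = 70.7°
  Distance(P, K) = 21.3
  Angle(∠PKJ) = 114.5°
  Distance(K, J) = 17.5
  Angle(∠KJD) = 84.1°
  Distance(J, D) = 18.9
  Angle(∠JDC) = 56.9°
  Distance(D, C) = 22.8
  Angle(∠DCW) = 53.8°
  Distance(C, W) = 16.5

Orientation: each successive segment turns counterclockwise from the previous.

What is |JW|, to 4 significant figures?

3.717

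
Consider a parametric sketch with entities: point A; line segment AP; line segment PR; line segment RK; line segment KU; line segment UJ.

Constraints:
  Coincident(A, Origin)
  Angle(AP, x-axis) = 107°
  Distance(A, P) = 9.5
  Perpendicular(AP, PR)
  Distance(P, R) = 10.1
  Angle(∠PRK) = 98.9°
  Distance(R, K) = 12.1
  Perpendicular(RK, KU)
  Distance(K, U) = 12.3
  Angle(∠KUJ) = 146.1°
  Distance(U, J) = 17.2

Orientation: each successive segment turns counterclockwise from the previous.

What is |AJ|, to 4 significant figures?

16.03

A is at the origin; AP runs at 107.0° with length 9.5, so P = (-2.778, 9.085). AP ⟂ PR, so PR runs at -163.0°; with |PR| = 10.1, R = (-12.44, 6.132). ∠PRK = 98.9° gives RK at -81.90° from the x-axis; with |RK| = 12.1, K = (-10.73, -5.847). RK ⟂ KU, so KU runs at 8.100°; with |KU| = 12.3, U = (1.446, -4.114). ∠KUJ = 146.1° gives UJ at 42.00° from the x-axis; with |UJ| = 17.2, J = (14.23, 7.395). Then |AJ| = |J − A| = 16.03.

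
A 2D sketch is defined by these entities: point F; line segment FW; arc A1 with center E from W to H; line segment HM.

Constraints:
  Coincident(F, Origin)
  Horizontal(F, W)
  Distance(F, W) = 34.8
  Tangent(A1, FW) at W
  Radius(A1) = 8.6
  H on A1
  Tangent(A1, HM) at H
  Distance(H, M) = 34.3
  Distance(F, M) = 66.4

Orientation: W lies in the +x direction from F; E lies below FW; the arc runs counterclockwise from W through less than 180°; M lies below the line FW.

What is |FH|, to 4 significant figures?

32.66

F is at the origin; FW is horizontal with |FW| = 34.8 and W on the +x side, so W = (34.80, 0.000). A1 meets FW tangentially, so EW is at right angles to FW, so E = W + (0, -8.6) = (34.80, -8.600). Since EH ⟂ HM (tangency), |EM| = √(8.6² + 34.3²) = 35.36 regardless of where H sits on A1. So M lies on both circle(F, 66.4) and circle(E, 35.36); the below-FW intersection is M = (54.45, -38.00). H is the foot of the tangent from M: H = (29.03, -14.97).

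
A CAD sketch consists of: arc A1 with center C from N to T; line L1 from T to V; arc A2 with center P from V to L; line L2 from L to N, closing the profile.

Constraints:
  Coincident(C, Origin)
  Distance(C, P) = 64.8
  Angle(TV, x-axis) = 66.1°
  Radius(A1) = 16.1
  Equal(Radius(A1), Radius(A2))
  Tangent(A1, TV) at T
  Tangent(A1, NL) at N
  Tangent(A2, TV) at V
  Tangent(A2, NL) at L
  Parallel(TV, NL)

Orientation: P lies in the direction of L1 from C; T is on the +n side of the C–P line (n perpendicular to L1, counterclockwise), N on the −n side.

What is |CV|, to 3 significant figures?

66.8

The slot axis is L1's direction at 66.1°, so u = (cos 66.1°, sin 66.1°) = (0.405, 0.914) and n = (−sin 66.1°, cos 66.1°) = (-0.914, 0.405). C is at the origin and P lies 64.8 along u from C, so P = 64.8·u = (26.3, 59.2). Tangency of A1 to both parallel lines with radius 16.1 puts T and N at C ± 16.1·n: T = (-14.7, 6.52), N = (14.7, -6.52). Equal radii place V and L the same way about P: V = P + 16.1·n = (11.5, 65.8), L = P − 16.1·n = (41.0, 52.7). Then |CV| = |V − C| = 66.8.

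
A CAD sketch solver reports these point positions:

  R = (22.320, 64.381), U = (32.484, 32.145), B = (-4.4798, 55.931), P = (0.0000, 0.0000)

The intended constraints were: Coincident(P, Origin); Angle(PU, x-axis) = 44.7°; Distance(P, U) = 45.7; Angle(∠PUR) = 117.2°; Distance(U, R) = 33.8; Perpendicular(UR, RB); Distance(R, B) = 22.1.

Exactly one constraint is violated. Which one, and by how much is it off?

Distance(R, B) = 22.1 — off by 6.00.

P = (0.00, 0.00) ✓; PU at 44.70° ✓; |PU| = 45.70 ✓; ∠PUR = 117.2° ✓; |UR| = 33.80 ✓; ∠(UR, RB) = 90.00° ✓; |RB| = 28.10 ✗.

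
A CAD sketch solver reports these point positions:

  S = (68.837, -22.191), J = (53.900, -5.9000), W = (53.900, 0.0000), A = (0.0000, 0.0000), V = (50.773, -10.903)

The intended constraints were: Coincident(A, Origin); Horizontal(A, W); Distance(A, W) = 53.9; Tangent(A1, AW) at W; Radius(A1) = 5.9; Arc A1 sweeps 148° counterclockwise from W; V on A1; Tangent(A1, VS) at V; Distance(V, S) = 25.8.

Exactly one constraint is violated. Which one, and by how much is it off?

Distance(V, S) = 25.8 — off by 4.50.

A = (0.00, 0.00) ✓; A.y = 0.00, W.y = 0.00 ✓; |AW| = 53.90 ✓; ∠(JW, WA) = 90.00° ✓; |JW| = 5.900 ✓; bearing(J→V) − bearing(J→W) = 148.0° ✓; |JV| = 5.900 ✓; ∠(JV, VS) = 89.99° ✓; |VS| = 21.30 ✗.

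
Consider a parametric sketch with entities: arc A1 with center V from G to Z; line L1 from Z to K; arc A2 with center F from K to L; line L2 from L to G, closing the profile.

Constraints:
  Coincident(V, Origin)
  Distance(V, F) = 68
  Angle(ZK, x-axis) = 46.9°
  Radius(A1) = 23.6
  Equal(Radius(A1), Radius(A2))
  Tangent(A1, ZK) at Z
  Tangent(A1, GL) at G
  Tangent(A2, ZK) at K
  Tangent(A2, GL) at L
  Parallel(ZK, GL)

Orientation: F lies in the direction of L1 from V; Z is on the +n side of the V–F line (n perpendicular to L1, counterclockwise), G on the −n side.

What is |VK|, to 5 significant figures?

71.979

The slot axis is L1's direction at 46.9°, so u = (cos 46.9°, sin 46.9°) = (0.68327, 0.73016) and n = (−sin 46.9°, cos 46.9°) = (-0.73016, 0.68327). V is at the origin and F lies 68.0 along u from V, so F = 68.0·u = (46.463, 49.651). Tangency of A1 to both parallel lines with radius 23.6 puts Z and G at V ± 23.6·n: Z = (-17.232, 16.125), G = (17.232, -16.125). Equal radii place K and L the same way about F: K = F + 23.6·n = (29.231, 65.776), L = F − 23.6·n = (63.694, 33.526). Then |VK| = |K − V| = 71.979.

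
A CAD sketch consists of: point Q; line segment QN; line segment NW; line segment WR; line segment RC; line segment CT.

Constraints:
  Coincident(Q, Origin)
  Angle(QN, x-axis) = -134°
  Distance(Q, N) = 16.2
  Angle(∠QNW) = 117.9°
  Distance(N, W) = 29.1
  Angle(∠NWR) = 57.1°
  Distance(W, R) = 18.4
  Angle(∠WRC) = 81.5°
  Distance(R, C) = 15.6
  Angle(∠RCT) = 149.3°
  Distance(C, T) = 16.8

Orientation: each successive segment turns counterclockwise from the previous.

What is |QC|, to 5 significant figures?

17.575

∠NWR = 57.1° gives WR at 51.000° from the x-axis; with |WR| = 18.4, R = (9.3667, -25.014). ∠WRC = 81.5° gives RC at 149.50° from the x-axis; with |RC| = 15.6, C = (-4.0747, -17.096). Then |QC| = |C − Q| = 17.575.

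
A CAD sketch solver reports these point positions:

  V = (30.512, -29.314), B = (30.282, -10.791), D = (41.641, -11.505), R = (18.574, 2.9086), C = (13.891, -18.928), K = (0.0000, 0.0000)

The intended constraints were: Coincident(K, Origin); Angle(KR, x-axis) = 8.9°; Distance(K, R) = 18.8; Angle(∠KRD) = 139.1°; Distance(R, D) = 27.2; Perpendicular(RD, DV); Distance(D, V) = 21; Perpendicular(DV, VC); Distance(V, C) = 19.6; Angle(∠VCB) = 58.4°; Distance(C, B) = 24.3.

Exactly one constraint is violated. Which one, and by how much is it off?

Distance(C, B) = 24.3 — off by 6.00.

K = (0.00, 0.00) ✓; KR at 8.900° ✓; |KR| = 18.80 ✓; ∠KRD = 139.1° ✓; |RD| = 27.20 ✓; ∠(RD, DV) = 90.00° ✓; |DV| = 21.00 ✓; ∠(DV, VC) = 90.00° ✓; |VC| = 19.60 ✓; ∠VCB = 58.40° ✓; |CB| = 18.30 ✗.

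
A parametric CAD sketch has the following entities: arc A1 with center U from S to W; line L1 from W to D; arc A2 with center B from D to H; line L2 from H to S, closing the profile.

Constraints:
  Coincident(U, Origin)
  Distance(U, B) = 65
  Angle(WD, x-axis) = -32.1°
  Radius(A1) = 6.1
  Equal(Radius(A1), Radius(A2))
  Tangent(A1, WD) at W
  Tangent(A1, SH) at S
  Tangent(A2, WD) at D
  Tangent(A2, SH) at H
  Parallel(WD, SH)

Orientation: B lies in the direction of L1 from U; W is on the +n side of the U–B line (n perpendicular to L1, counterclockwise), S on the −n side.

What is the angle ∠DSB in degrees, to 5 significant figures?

5.2690°

The slot axis is L1's direction at -32.1°, so u = (cos -32.1°, sin -32.1°) = (0.84712, -0.53140) and n = (−sin -32.1°, cos -32.1°) = (0.53140, 0.84712). U is at the origin and B lies 65.0 along u from U, so B = 65.0·u = (55.063, -34.541). Tangency of A1 to both parallel lines with radius 6.1 puts W and S at U ± 6.1·n: W = (3.2415, 5.1674), S = (-3.2415, -5.1674). Equal radii place D and H the same way about B: D = B + 6.1·n = (58.304, -29.373), H = B − 6.1·n = (51.821, -39.708). Then cos ∠DSB = SD·SB / (|SD||SB|), giving 5.2690°.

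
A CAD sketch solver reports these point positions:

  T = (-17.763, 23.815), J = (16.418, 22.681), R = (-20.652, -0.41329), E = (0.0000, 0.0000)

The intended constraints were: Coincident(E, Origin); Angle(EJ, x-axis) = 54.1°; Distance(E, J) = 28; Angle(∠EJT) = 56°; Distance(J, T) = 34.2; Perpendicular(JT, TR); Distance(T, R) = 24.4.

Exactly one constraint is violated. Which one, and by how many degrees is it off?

Perpendicular(JT, TR) — off by 4.90°.

E = (0.00, 0.00) ✓; EJ at 54.10° ✓; |EJ| = 28.00 ✓; ∠EJT = 56.00° ✓; |JT| = 34.20 ✓; ∠(JT, TR) = 85.10° ✗; |TR| = 24.40 ✓.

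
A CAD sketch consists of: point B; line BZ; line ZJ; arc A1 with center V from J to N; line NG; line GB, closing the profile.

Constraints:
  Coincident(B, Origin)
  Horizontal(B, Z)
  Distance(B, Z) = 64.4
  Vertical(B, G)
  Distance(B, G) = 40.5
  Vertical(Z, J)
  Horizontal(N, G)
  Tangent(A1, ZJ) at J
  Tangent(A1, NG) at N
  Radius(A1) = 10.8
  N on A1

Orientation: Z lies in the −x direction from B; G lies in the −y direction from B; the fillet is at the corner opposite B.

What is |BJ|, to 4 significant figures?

70.92

The virtual corner opposite B is at (-64.40, -40.50). Since A1 is tangent to ZJ there, VJ ⟂ ZJ and A1 meets NG tangentially, so VN is at right angles to NG, with radius 10.8, so the center V sits 10.8 in from both sides at V = (-53.60, -29.70). That places the tangent points at J = (-64.40, -29.70) on ZJ and N = (-53.60, -40.50) on NG. Then |BJ| = |J − B| = 70.92.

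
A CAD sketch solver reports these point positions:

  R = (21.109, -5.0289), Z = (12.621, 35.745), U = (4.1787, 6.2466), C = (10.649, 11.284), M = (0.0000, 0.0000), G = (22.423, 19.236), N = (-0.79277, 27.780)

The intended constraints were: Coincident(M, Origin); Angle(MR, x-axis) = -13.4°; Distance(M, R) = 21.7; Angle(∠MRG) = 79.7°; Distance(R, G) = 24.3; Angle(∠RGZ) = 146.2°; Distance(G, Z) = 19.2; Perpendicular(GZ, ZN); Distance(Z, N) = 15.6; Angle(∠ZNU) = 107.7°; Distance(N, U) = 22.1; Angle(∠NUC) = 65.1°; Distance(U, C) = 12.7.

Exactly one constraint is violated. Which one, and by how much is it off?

Distance(U, C) = 12.7 — off by 4.50.

M = (0.00, 0.00) ✓; MR at -13.40° ✓; |MR| = 21.70 ✓; ∠MRG = 79.70° ✓; |RG| = 24.30 ✓; ∠RGZ = 146.2° ✓; |GZ| = 19.20 ✓; ∠(GZ, ZN) = 90.00° ✓; |ZN| = 15.60 ✓; ∠ZNU = 107.7° ✓; |NU| = 22.10 ✓; ∠NUC = 65.10° ✓; |UC| = 8.200 ✗.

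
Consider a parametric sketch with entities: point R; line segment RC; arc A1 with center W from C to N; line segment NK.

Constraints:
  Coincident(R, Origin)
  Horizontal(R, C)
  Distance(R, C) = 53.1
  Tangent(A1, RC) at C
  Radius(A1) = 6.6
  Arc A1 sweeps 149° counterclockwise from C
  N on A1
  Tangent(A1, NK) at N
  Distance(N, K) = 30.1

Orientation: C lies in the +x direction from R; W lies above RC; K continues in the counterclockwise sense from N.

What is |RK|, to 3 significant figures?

41.4

R is at the origin; R and C share the same y with |RC| = 53.1 and C on the +x side, so C = (53.1, 0.00). Since A1 is tangent to RC there, WC ⟂ RC, so W = C + (0, 6.6) = (53.1, 6.60). On A1, C sits at bearing -90° from W; a 149° counterclockwise sweep puts N at bearing 59°, so N = W + 6.6·(cos 59°, sin 59°) = (56.5, 12.3). Tangency of A1 to NK means the radius WN is perpendicular to NK, so NK runs along (−sin 59°, cos 59°); with |NK| = 30.1, K = (30.7, 27.8). Then |RK| = |K − R| = 41.4.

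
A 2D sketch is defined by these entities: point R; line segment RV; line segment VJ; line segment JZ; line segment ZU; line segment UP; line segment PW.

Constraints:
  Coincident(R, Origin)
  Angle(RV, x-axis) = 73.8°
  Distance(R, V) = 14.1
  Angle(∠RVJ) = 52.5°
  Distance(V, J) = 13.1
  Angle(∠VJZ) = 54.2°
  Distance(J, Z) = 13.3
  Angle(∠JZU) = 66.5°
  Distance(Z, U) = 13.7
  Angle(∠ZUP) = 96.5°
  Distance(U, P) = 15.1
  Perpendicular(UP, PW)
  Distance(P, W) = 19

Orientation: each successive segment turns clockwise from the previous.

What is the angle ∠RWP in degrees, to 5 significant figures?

77.774°

∠ZUP = 96.5° gives UP at -16.500° from the x-axis; with |UP| = 15.1, P = (18.221, 11.189). UP ⟂ PW, so PW runs at -106.50°; with |PW| = 19.0, W = (12.825, -7.0289). Then cos ∠RWP = WR·WP / (|WR||WP|), giving 77.774°.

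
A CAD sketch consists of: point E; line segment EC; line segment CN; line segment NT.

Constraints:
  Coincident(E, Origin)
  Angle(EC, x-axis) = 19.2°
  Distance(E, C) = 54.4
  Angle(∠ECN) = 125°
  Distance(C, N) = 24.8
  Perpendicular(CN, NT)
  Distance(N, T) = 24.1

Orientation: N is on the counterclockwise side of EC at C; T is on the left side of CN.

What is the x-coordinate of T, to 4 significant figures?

34.94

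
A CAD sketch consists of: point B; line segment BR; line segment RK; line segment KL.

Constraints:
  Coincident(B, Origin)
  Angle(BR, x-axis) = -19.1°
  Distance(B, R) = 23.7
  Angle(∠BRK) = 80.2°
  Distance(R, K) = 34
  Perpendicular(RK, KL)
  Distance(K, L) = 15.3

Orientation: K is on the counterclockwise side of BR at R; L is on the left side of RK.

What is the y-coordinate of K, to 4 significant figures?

25.80

B is at the origin; BR runs at -19.1° with length 23.7, so R = 23.7·(cos -19.1°, sin -19.1°) = (22.40, -7.755). ∠BRK = 80.2°, so RK runs at -19.1° + (180° − 80.2°) = 80.70° from the x-axis; with |RK| = 34.0, K = R + 34.0·(cos 80.70°, sin 80.70°) = (27.89, 25.80). So K.y = 25.80.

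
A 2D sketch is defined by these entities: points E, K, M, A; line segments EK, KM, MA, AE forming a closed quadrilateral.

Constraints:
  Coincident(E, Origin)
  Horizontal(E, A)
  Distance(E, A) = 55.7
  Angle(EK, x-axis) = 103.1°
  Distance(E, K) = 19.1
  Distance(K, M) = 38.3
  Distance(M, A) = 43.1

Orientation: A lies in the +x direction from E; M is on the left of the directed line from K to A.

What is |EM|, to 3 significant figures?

46.2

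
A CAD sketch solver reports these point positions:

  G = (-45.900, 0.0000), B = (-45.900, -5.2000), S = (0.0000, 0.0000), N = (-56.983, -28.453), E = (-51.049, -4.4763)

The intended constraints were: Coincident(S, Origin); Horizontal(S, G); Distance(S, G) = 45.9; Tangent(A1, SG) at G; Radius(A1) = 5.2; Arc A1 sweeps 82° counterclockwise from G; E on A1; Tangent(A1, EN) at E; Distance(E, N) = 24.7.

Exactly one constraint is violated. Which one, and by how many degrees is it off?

Tangent(A1, EN) at E — off by 5.90°.

S = (0.00, 0.00) ✓; S.y = 0.00, G.y = 0.00 ✓; |SG| = 45.90 ✓; ∠(BG, GS) = 90.00° ✓; |BG| = 5.200 ✓; bearing(B→E) − bearing(B→G) = 82.00° ✓; |BE| = 5.200 ✓; ∠(BE, EN) = 95.90° ✗; |EN| = 24.70 ✓.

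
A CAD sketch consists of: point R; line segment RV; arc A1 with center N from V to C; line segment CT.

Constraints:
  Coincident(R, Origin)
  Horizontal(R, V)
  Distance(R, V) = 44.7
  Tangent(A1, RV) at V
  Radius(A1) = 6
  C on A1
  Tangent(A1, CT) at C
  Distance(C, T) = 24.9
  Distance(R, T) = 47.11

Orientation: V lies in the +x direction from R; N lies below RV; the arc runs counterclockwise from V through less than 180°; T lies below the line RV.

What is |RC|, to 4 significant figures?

39.10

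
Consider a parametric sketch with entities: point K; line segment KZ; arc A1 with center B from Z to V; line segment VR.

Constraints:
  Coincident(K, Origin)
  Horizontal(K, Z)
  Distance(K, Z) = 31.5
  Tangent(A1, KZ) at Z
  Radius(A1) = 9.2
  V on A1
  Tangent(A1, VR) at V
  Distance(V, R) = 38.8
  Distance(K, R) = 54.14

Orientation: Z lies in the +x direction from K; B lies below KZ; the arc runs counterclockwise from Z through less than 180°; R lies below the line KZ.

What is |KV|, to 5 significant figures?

24.312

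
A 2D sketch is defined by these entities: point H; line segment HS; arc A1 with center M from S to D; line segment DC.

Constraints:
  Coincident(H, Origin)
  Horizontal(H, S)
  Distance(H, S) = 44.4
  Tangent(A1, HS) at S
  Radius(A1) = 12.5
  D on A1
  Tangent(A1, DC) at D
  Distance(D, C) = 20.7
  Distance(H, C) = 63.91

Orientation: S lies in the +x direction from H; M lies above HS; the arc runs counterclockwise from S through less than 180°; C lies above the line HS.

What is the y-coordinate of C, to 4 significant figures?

34.88

H is at the origin; H and S share the same y with |HS| = 44.4 and S on the +x side, so S = (44.40, 0.000). Since A1 is tangent to HS there, MS ⟂ HS, so M = S + (0, 12.5) = (44.40, 12.50). Since MD ⟂ DC (tangency), |MC| = √(12.5² + 20.7²) = 24.18 regardless of where D sits on A1. So C lies on both circle(H, 63.91) and circle(M, 24.18); the above-HS intersection is C = (53.55, 34.88). D is the foot of the tangent from C: D = (56.75, 14.43).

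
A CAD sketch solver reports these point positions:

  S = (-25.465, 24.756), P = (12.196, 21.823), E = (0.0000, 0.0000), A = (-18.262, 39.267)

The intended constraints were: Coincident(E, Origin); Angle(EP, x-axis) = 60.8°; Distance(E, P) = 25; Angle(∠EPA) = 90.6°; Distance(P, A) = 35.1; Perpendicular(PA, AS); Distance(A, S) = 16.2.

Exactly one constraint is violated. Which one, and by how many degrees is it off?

Perpendicular(PA, AS) — off by 3.40°.

E = (0.00, 0.00) ✓; EP at 60.80° ✓; |EP| = 25.00 ✓; ∠EPA = 90.60° ✓; |PA| = 35.10 ✓; ∠(PA, AS) = 93.40° ✗; |AS| = 16.20 ✓.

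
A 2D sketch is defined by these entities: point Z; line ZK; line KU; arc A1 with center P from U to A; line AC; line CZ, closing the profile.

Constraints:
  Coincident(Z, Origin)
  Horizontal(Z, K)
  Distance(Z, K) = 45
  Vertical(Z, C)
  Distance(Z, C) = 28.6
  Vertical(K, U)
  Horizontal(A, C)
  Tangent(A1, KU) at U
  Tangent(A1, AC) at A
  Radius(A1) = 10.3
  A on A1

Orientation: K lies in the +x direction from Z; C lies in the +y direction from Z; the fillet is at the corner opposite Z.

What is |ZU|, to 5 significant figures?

48.579

The virtual corner opposite Z is at (45.000, 28.600). The tangent condition forces PU to be normal to KU and tangency of A1 to AC means the radius PA is perpendicular to AC, with radius 10.3, so the center P sits 10.3 in from both sides at P = (34.700, 18.300). That places the tangent points at U = (45.000, 18.300) on KU and A = (34.700, 28.600) on AC. Then |ZU| = |U − Z| = 48.579.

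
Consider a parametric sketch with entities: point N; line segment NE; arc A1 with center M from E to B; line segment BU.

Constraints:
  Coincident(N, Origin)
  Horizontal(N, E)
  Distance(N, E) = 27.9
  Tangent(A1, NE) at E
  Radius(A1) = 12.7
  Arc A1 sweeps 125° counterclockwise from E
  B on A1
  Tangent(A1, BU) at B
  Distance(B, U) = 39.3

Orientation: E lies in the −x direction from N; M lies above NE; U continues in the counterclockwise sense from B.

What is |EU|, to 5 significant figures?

53.570

On A1, E sits at bearing -90° from M; a 125° counterclockwise sweep puts B at bearing 35°, so B = M + 12.7·(cos 35°, sin 35°) = (-17.497, 19.984). A1 meets BU tangentially, so MB is at right angles to BU, so BU runs along (−sin 35°, cos 35°); with |BU| = 39.3, U = (-40.038, 52.177). Then |EU| = |U − E| = 53.570.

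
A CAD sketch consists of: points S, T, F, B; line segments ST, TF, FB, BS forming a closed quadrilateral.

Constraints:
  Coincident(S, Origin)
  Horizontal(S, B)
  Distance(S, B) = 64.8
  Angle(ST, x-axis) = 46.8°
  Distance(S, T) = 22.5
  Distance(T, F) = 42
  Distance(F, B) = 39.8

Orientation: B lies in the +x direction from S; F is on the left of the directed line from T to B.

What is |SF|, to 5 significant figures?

63.892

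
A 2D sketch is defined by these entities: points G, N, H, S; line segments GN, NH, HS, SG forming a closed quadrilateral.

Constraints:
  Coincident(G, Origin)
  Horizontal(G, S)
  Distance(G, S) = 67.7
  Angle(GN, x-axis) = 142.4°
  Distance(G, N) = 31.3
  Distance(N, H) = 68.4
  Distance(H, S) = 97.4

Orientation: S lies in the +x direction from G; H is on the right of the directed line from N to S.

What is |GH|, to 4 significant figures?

51.55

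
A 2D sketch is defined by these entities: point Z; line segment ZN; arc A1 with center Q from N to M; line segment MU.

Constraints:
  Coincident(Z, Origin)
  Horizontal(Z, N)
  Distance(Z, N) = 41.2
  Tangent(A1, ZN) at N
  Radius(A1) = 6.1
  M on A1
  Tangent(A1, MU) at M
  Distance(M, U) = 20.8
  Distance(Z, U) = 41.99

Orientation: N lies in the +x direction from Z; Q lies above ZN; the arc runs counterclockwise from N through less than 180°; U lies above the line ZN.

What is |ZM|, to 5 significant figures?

47.007

Z is at the origin; Z and N share the same y with |ZN| = 41.2 and N on the +x side, so N = (41.200, 0.0000). A1 meets ZN tangentially, so QN is at right angles to ZN, so Q = N + (0, 6.1) = (41.200, 6.1000). Since QM ⟂ MU (tangency), |QU| = √(6.1² + 20.8²) = 21.676 regardless of where M sits on A1. So U lies on both circle(Z, 41.99) and circle(Q, 21.676); the above-ZN intersection is U = (32.880, 26.116). M is the foot of the tangent from U: M = (45.946, 9.9318).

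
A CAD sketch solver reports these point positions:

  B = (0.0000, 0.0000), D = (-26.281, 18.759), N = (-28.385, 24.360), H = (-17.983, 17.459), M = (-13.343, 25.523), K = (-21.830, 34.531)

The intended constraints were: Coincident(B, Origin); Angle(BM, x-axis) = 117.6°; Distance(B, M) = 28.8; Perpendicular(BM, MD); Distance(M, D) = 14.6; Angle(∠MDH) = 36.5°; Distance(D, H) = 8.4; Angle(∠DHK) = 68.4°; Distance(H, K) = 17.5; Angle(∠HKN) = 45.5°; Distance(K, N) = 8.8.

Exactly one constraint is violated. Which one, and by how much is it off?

Distance(K, N) = 8.8 — off by 3.30.

B = (0.00, 0.00) ✓; BM at 117.6° ✓; |BM| = 28.80 ✓; ∠(BM, MD) = 90.00° ✓; |MD| = 14.60 ✓; ∠MDH = 36.50° ✓; |DH| = 8.399 ✓; ∠DHK = 68.40° ✓; |HK| = 17.50 ✓; ∠HKN = 45.50° ✓; |KN| = 12.10 ✗.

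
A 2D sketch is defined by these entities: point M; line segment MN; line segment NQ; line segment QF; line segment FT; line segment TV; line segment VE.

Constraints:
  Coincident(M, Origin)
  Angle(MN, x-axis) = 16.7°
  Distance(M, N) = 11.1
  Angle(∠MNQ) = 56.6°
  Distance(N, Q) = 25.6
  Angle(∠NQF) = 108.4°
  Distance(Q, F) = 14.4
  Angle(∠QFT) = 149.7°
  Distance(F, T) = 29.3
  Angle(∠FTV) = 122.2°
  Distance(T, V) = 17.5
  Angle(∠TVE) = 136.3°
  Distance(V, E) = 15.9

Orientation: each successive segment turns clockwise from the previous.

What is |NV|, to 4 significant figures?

49.01

M is at the origin; MN runs at 16.7° with length 11.1, so N = (10.63, 3.190). ∠MNQ = 56.6° gives NQ at -106.7° from the x-axis; with |NQ| = 25.6, Q = (3.275, -21.33). ∠NQF = 108.4° gives QF at -178.3° from the x-axis; with |QF| = 14.4, F = (-11.12, -21.76). ∠QFT = 149.7° gives FT at 151.4° from the x-axis; with |FT| = 29.3, T = (-36.84, -7.732). ∠FTV = 122.2° gives TV at 93.60° from the x-axis; with |TV| = 17.5, V = (-37.94, 9.733). Then |NV| = |V − N| = 49.01.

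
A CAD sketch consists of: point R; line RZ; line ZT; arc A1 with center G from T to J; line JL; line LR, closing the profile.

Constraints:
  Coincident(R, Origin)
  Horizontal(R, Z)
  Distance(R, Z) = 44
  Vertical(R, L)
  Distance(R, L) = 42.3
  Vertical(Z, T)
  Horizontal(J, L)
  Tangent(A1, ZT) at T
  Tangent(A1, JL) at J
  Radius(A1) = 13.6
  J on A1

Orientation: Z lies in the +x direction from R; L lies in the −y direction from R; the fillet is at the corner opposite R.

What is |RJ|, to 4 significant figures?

52.09

R is at the origin; RZ is horizontal with |RZ| = 44.0 and Z on the +x side, so Z = (44.00, 0.000). RL is vertical with |RL| = 42.3 and L on the −y side, so L = (0.000, -42.30). The virtual corner opposite R is at (44.00, -42.30). Since A1 is tangent to ZT there, GT ⟂ ZT and A1 meets JL tangentially, so GJ is at right angles to JL, with radius 13.6, so the center G sits 13.6 in from both sides at G = (30.40, -28.70). That places the tangent points at T = (44.00, -28.70) on ZT and J = (30.40, -42.30) on JL. Then |RJ| = |J − R| = 52.09.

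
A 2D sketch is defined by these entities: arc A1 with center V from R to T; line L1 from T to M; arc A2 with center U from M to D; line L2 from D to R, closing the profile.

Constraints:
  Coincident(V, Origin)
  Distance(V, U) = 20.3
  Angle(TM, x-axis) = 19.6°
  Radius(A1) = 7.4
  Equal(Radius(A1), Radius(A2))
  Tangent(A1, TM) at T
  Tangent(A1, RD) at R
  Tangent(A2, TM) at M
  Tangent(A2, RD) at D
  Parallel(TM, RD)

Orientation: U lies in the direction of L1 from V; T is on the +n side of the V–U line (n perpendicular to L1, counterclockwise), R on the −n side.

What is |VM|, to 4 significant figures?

21.61

The slot axis is L1's direction at 19.6°, so u = (cos 19.6°, sin 19.6°) = (0.9421, 0.3355) and n = (−sin 19.6°, cos 19.6°) = (-0.3355, 0.9421). V is at the origin and U lies 20.3 along u from V, so U = 20.3·u = (19.12, 6.810). Tangency of A1 to both parallel lines with radius 7.4 puts T and R at V ± 7.4·n: T = (-2.482, 6.971), R = (2.482, -6.971). Equal radii place M and D the same way about U: M = U + 7.4·n = (16.64, 13.78), D = U − 7.4·n = (21.61, -0.1616). Then |VM| = |M − V| = 21.61.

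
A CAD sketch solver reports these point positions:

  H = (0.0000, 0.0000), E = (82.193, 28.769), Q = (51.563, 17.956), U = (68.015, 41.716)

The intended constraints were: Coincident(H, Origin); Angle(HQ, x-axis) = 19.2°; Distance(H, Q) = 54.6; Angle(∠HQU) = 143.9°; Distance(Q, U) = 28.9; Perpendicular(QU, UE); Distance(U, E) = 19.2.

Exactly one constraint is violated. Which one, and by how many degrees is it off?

Perpendicular(QU, UE) — off by 7.70°.

H = (0.00, 0.00) ✓; HQ at 19.20° ✓; |HQ| = 54.60 ✓; ∠HQU = 143.9° ✓; |QU| = 28.90 ✓; ∠(QU, UE) = 97.70° ✗; |UE| = 19.20 ✓.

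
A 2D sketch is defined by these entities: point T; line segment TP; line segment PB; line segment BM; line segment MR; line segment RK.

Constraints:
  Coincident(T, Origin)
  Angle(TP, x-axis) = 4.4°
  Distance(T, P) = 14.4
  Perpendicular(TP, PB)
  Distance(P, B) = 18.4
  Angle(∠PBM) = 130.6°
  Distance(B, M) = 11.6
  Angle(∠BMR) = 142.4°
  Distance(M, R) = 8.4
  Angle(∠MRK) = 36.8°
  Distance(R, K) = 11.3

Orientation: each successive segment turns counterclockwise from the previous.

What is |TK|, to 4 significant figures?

20.04

T is at the origin; TP runs at 4.4° with length 14.4, so P = (14.36, 1.105). TP is perpendicular to PB, so PB runs at 94.40°; with |PB| = 18.4, B = (12.95, 19.45). ∠PBM = 130.6° gives BM at 143.8° from the x-axis; with |BM| = 11.6, M = (3.585, 26.30). ∠BMR = 142.4° gives MR at -178.6° from the x-axis; with |MR| = 8.4, R = (-4.812, 26.10). ∠MRK = 36.8° gives RK at -35.40° from the x-axis; with |RK| = 11.3, K = (4.399, 19.55). Then |TK| = |K − T| = 20.04.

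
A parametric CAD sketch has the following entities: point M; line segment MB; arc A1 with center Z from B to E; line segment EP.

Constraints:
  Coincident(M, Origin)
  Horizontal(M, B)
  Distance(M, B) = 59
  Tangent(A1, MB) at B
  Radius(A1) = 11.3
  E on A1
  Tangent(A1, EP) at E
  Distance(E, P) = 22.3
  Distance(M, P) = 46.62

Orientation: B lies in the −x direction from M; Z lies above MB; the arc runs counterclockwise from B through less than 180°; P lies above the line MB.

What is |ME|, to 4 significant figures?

49.34

M is at the origin; MB is horizontal with |MB| = 59.0 and B on the −x side, so B = (-59.00, 0.000). Tangency of A1 to MB means the radius ZB is perpendicular to MB, so Z = B + (0, 11.3) = (-59.00, 11.30). Since ZE ⟂ EP (tangency), |ZP| = √(11.3² + 22.3²) = 25.00 regardless of where E sits on A1. So P lies on both circle(M, 46.62) and circle(Z, 25.00); the above-MB intersection is P = (-38.74, 25.94). E is the foot of the tangent from P: E = (-48.96, 6.121).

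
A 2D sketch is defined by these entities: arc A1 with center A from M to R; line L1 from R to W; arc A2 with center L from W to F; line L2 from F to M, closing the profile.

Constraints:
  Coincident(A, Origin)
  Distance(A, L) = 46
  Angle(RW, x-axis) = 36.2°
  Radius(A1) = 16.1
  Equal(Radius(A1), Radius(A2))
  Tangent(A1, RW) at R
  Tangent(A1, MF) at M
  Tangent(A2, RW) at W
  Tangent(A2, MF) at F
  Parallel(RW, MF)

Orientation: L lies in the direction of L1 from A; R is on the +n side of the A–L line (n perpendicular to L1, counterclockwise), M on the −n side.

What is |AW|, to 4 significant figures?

48.74

The slot axis is L1's direction at 36.2°, so u = (cos 36.2°, sin 36.2°) = (0.8070, 0.5906) and n = (−sin 36.2°, cos 36.2°) = (-0.5906, 0.8070). A is at the origin and L lies 46.0 along u from A, so L = 46.0·u = (37.12, 27.17). Tangency of A1 to both parallel lines with radius 16.1 puts R and M at A ± 16.1·n: R = (-9.509, 12.99), M = (9.509, -12.99). Equal radii place W and F the same way about L: W = L + 16.1·n = (27.61, 40.16), F = L − 16.1·n = (46.63, 14.18). Then |AW| = |W − A| = 48.74.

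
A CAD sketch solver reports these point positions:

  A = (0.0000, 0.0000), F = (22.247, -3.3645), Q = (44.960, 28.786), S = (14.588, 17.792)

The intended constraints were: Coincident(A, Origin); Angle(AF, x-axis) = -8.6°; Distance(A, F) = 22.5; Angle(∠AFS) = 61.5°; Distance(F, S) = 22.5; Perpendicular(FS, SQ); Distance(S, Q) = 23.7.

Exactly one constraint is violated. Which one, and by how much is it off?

Distance(S, Q) = 23.7 — off by 8.60.

A = (0.00, 0.00) ✓; AF at -8.600° ✓; |AF| = 22.50 ✓; ∠AFS = 61.50° ✓; |FS| = 22.50 ✓; ∠(FS, SQ) = 90.00° ✓; |SQ| = 32.30 ✗.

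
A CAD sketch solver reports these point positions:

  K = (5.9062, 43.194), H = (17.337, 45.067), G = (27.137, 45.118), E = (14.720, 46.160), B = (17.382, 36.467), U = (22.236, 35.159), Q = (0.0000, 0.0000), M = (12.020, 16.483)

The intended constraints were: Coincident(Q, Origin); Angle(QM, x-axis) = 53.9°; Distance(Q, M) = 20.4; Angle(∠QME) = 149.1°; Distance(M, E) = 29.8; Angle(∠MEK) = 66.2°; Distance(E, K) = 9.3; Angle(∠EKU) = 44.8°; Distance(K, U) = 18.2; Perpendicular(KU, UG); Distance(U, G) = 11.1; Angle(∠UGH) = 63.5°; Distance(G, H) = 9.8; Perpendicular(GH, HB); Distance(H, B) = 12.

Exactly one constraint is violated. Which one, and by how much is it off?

Distance(H, B) = 12 — off by 3.40.

Q = (0.00, 0.00) ✓; QM at 53.90° ✓; |QM| = 20.40 ✓; ∠QME = 149.1° ✓; |ME| = 29.80 ✓; ∠MEK = 66.20° ✓; |EK| = 9.299 ✓; ∠EKU = 44.80° ✓; |KU| = 18.20 ✓; ∠(KU, UG) = 90.00° ✓; |UG| = 11.10 ✓; ∠UGH = 63.50° ✓; |GH| = 9.800 ✓; ∠(GH, HB) = 90.00° ✓; |HB| = 8.600 ✗.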